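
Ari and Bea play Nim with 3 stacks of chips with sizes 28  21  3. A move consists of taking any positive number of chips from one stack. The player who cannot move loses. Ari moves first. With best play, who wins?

Ari wins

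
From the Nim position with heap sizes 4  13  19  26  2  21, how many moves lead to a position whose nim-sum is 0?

Nim-sum: 4 ^ 13 ^ 19 ^ 26 ^ 2 ^ 21 = 23.
The overall nim-sum is X = 23. A heap of size p has a winning move iff p XOR X < p (reduce it to p XOR X).
  4: 4 XOR 23 = 19 ≥ 4 — no move.
  13: 13 XOR 23 = 26 ≥ 13 — no move.
  19: 19 XOR 23 = 4 < 19 — winning move (to 4).
  26: 26 XOR 23 = 13 < 26 — winning move (to 13).
  2: 2 XOR 23 = 21 ≥ 2 — no move.
  21: 21 XOR 23 = 2 < 21 — winning move (to 2).
That gives 3 winning moves.

3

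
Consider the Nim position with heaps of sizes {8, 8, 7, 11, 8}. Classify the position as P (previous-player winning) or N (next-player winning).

N-position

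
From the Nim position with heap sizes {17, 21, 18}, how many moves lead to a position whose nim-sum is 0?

3

Nim-sum: 17 ⊕ 21 ⊕ 18 = 22.
The overall nim-sum is X = 22. A heap of size p has a winning move iff p XOR X < p (reduce it to p XOR X).
  17: 17 XOR 22 = 7 < 17 — winning move (to 7).
  21: 21 XOR 22 = 3 < 21 — winning move (to 3).
  18: 18 XOR 22 = 4 < 18 — winning move (to 4).
That gives 3 winning moves.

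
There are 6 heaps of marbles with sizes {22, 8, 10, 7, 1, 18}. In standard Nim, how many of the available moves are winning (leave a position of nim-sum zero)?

0

Write each in binary and XOR column by column:
  10110  (22)
  01000  (8)
  01010  (10)
  00111  (7)
  00001  (1)
  10010  (18)
  -----
  00000  (0)
The nim-sum is already 0, so every move leaves a nonzero nim-sum — there are no winning moves.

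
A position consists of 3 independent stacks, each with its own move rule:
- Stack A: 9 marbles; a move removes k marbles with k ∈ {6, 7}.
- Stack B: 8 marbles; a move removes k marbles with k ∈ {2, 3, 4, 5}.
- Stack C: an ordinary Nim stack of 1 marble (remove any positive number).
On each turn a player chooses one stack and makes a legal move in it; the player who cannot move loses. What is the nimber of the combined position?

0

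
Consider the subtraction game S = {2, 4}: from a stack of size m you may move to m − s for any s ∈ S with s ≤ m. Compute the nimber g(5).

2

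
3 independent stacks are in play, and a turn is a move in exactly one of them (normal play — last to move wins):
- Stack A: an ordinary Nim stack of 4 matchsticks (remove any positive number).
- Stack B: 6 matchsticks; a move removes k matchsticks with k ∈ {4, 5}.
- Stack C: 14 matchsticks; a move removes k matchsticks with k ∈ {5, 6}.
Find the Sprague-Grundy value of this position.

5

Stack A is a plain Nim stack of size 4, so its Grundy value is 4.
For stack B, compute g(0), g(1), … with moves {4, 5}:
g(0) = mex{} = 0
g(1) = mex{} = 0
g(2) = mex{} = 0
g(3) = mex{} = 0
g(4) = mex{0} = 1
g(5) = mex{0} = 1
g(6) = mex{0} = 1
So g(6) = 1.
Build the Grundy sequence for stack C with g(k) = mex{g(k−s) : s ∈ {5, 6}, s ≤ k}:
g(0) = mex{} = 0
g(1) = mex{} = 0
g(2) = mex{} = 0
g(3) = mex{} = 0
g(4) = mex{} = 0
g(5) = mex{0} = 1
g(6) = mex{0} = 1
g(7) = mex{0} = 1
g(8) = mex{0} = 1
g(9) = mex{0} = 1
g(10) = mex{0,1} = 2
g(11) = mex{1} = 0
g(12) = mex{1} = 0
g(13) = mex{1} = 0
g(14) = mex{1} = 0
So g(14) = 0.
By the Sprague-Grundy theorem, the Grundy value of a sum of independent games is the XOR of the component values.
Combined value = 4 XOR 1 XOR 0 = 5.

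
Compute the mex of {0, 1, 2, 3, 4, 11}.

5

The values 0, 1, 2, 3, 4 are all present; 5 is the first non-negative integer missing from the set.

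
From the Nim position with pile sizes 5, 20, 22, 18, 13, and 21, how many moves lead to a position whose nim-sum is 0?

1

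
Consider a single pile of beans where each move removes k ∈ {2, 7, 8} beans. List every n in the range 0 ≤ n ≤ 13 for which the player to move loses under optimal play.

0, 1, 4, 5, 10

Compute g(0), g(1), … for moves {2, 7, 8}:
g(0) = mex{} = 0
g(1) = mex{} = 0
g(2) = mex{0} = 1
g(3) = mex{0} = 1
g(4) = mex{1} = 0
g(5) = mex{1} = 0
g(6) = mex{0} = 1
g(7) = mex{0} = 1
g(8) = mex{0,1} = 2
g(9) = mex{0,1} = 2
g(10) = mex{1,2} = 0
g(11) = mex{0,1,2} = 3
g(12) = mex{0} = 1
g(13) = mex{0,1,3} = 2
The P-positions (g = 0) in 0..13 are 0, 1, 4, 5, 10.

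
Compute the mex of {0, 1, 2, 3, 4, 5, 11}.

6

The values 0, 1, 2, 3, 4, 5 are all present; 6 is the first non-negative integer missing from the set.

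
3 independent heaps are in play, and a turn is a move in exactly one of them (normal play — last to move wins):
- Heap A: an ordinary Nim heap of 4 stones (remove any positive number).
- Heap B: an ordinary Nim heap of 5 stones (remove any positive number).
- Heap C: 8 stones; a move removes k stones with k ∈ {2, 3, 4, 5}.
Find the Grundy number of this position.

1

Heap A is a plain Nim heap of size 4, so its Grundy value is 4.
Heap B is a plain Nim heap of size 5, so its Grundy value is 5.
For heap C, compute g(0), g(1), … with moves {2, 3, 4, 5}:
g(0) = mex{} = 0
g(1) = mex{} = 0
g(2) = mex{0} = 1
g(3) = mex{0} = 1
g(4) = mex{0,1} = 2
g(5) = mex{0,1} = 2
g(6) = mex{0,1,2} = 3
g(7) = mex{1,2} = 0
g(8) = mex{1,2,3} = 0
So g(8) = 0.
The value of a disjunctive sum is the nim-sum of the parts.
Combined value = 4 XOR 5 XOR 0 = 1.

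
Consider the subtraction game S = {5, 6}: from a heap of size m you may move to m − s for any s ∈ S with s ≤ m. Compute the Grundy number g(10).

Compute g(0), g(1), … for moves {5, 6}:
k:     0  1  2  3  4  5  6  7  8  9 10
g(k):  0  0  0  0  0  1  1  1  1  1  2
So g(10) = 2.

2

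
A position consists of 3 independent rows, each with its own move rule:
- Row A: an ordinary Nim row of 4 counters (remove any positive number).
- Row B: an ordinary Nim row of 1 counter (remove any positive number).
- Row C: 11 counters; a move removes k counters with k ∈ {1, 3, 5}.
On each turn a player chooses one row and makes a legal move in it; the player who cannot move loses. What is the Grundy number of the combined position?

4

Row A is a plain Nim row of size 4, so its Grundy value is 4.
Row B is a plain Nim row of size 1, so its Grundy value is 1.
Grundy values for row C (subtraction set {1, 3, 5}):
k:     0  1  2  3  4  5  6  7  8  9 10 11
g(k):  0  1  0  1  0  1  0  1  0  1  0  1
So g(11) = 1.
The value of a disjunctive sum is the nim-sum of the parts.
Combined value = 4 ⊕ 1 ⊕ 1 = 4.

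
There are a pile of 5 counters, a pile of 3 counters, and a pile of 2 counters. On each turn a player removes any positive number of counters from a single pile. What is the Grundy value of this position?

Compute the nim-sum pairwise:
5 ⊕ 3 = 6
6 ⊕ 2 = 4

4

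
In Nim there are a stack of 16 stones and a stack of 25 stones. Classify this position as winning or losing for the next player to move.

Winning position

In binary:
  10000  (16)
  11001  (25)
  -----
  01001  (9)
The nim-sum is 9 ≠ 0, so this is an N-position: the player to move can win.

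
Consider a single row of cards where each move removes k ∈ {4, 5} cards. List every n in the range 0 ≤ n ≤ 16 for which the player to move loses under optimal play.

0, 1, 2, 3, 9, 10, 11, 12

Compute g(0), g(1), … for moves {4, 5}:
k:     0  1  2  3  4  5  6  7  8  9 10 11 12 13 14 15 16
g(k):  0  0  0  0  1  1  1  1  2  0  0  0  0  1  1  1  1
The P-positions (g = 0) in 0..16 are 0, 1, 2, 3, 9, 10, 11, 12.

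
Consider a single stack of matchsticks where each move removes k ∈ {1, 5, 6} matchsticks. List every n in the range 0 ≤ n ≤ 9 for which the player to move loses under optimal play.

0, 2, 4

Compute g(0), g(1), … for moves {1, 5, 6}:
g(0) = mex{} = 0
g(1) = mex{0} = 1
g(2) = mex{1} = 0
g(3) = mex{0} = 1
g(4) = mex{1} = 0
g(5) = mex{0} = 1
g(6) = mex{0,1} = 2
g(7) = mex{0,1,2} = 3
g(8) = mex{0,1,3} = 2
g(9) = mex{0,1,2} = 3
The P-positions (g = 0) in 0..9 are 0, 2, 4.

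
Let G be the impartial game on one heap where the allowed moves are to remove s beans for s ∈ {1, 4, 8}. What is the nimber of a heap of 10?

Compute g(0), g(1), … for moves {1, 4, 8}:
g(0) = mex{} = 0
g(1) = mex{0} = 1
g(2) = mex{1} = 0
g(3) = mex{0} = 1
g(4) = mex{0,1} = 2
g(5) = mex{1,2} = 0
g(6) = mex{0} = 1
g(7) = mex{1} = 0
g(8) = mex{0,2} = 1
g(9) = mex{0,1} = 2
g(10) = mex{0,1,2} = 3
So g(10) = 3.

3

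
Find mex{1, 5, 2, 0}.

3

The values 0, 1, 2 are all present; 3 is the first non-negative integer missing from the set.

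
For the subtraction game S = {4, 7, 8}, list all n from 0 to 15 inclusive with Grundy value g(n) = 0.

0, 1, 2, 3, 12, 13, 14, 15

Compute g(0), g(1), … for moves {4, 7, 8}:
k:     0  1  2  3  4  5  6  7  8  9 10 11 12 13 14 15
g(k):  0  0  0  0  1  1  1  1  2  2  2  2  0  0  0  0
The P-positions (g = 0) in 0..15 are 0, 1, 2, 3, 12, 13, 14, 15.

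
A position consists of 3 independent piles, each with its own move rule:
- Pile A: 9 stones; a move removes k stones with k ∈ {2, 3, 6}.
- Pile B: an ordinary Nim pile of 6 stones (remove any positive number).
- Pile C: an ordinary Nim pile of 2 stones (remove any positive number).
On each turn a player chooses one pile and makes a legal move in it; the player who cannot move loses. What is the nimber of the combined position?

4

For pile A, compute g(0), g(1), … with moves {2, 3, 6}:
g(0) = mex{} = 0
g(1) = mex{} = 0
g(2) = mex{0} = 1
g(3) = mex{0} = 1
g(4) = mex{0,1} = 2
g(5) = mex{1} = 0
g(6) = mex{0,1,2} = 3
g(7) = mex{0,2} = 1
g(8) = mex{0,1,3} = 2
g(9) = mex{1,3} = 0
So g(9) = 0.
Pile B is a plain Nim pile of size 6, so its Grundy value is 6.
Pile C is a plain Nim pile of size 2, so its Grundy value is 2.
By the Sprague-Grundy theorem, the Grundy value of a sum of independent games is the XOR of the component values.
Combined value = 0 XOR 6 XOR 2 = 4.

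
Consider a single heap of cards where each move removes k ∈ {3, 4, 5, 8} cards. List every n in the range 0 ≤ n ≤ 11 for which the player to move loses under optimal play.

Grundy values for subtraction set {3, 4, 5, 8}:
k:     0  1  2  3  4  5  6  7  8  9 10 11
g(k):  0  0  0  1  1  1  2  2  2  3  3  0
The P-positions (g = 0) in 0..11 are 0, 1, 2, 11.

0, 1, 2, 11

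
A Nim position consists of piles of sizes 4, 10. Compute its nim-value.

14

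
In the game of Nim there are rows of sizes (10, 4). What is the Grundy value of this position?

Bitwise XOR of the heap sizes:
  1010  (10)
  0100  (4)
  ----
  1110  (14)

14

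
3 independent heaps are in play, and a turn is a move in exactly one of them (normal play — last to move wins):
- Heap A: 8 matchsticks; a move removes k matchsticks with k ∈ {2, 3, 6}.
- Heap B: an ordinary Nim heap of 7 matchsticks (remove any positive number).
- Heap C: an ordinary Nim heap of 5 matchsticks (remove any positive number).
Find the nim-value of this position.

Grundy values for heap A (subtraction set {2, 3, 6}):
g(0) = mex{} = 0
g(1) = mex{} = 0
g(2) = mex{0} = 1
g(3) = mex{0} = 1
g(4) = mex{0,1} = 2
g(5) = mex{1} = 0
g(6) = mex{0,1,2} = 3
g(7) = mex{0,2} = 1
g(8) = mex{0,1,3} = 2
So g(8) = 2.
Heap B is a plain Nim heap of size 7, so its Grundy value is 7.
Heap C is a plain Nim heap of size 5, so its Grundy value is 5.
By the Sprague-Grundy theorem, the Grundy value of a sum of independent games is the XOR of the component values.
Combined value = 2 ⊕ 7 ⊕ 5 = 0.

0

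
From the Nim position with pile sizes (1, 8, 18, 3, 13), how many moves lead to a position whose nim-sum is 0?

Compute the nim-sum pairwise:
1 ^ 8 = 9
9 ^ 18 = 27
27 ^ 3 = 24
24 ^ 13 = 21
The overall nim-sum is X = 21. A pile of size p has a winning move iff p XOR X < p (reduce it to p XOR X).
  1: 1 XOR 21 = 20 ≥ 1 — no move.
  8: 8 XOR 21 = 29 ≥ 8 — no move.
  18: 18 XOR 21 = 7 < 18 — winning move (to 7).
  3: 3 XOR 21 = 22 ≥ 3 — no move.
  13: 13 XOR 21 = 24 ≥ 13 — no move.
That gives 1 winning move.

1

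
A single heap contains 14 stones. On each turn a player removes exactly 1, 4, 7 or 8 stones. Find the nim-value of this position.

0

Compute g(0), g(1), … for moves {1, 4, 7, 8}:
g(0) = mex{} = 0
g(1) = mex{0} = 1
g(2) = mex{1} = 0
g(3) = mex{0} = 1
g(4) = mex{0,1} = 2
g(5) = mex{1,2} = 0
g(6) = mex{0} = 1
g(7) = mex{0,1} = 2
g(8) = mex{0,1,2} = 3
g(9) = mex{0,1,3} = 2
g(10) = mex{0,1,2} = 3
g(11) = mex{1,2,3} = 0
g(12) = mex{0,2,3} = 1
g(13) = mex{0,1,2} = 3
g(14) = mex{1,2,3} = 0
So g(14) = 0.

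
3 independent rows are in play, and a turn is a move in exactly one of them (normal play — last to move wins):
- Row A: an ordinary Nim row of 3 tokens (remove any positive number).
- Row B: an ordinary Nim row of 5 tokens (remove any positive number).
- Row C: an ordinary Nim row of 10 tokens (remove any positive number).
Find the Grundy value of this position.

Row A is a plain Nim row of size 3, so its Grundy value is 3.
Row B is a plain Nim row of size 5, so its Grundy value is 5.
Row C is a plain Nim row of size 10, so its Grundy value is 10.
The value of a disjunctive sum is the nim-sum of the parts.
Combined value = 3 XOR 5 XOR 10 = 12.

12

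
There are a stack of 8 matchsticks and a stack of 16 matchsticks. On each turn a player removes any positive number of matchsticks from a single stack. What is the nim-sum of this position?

Compute the nim-sum pairwise:
8 ^ 16 = 24

24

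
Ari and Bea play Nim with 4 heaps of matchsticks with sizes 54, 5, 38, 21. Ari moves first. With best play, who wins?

Bitwise XOR of the heap sizes:
  110110  (54)
  000101  (5)
  100110  (38)
  010101  (21)
  ------
  000000  (0)
The nim-sum is 0, so this is a P-position: the player to move is in a losing position under optimal play; Ari is about to move from it and so loses — Bea wins.

Bea wins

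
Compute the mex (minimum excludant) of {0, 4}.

1

0 is in the set but 1 is not, so the mex is 1.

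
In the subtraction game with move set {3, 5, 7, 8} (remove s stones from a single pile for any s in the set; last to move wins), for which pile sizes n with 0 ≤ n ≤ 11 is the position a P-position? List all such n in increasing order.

Compute g(0), g(1), … for moves {3, 5, 7, 8}:
k:     0  1  2  3  4  5  6  7  8  9 10 11
g(k):  0  0  0  1  1  1  2  2  2  3  3  0
The P-positions (g = 0) in 0..11 are 0, 1, 2, 11.

0, 1, 2, 11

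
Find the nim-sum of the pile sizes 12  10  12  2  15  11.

Nim-sum: 12 XOR 10 XOR 12 XOR 2 XOR 15 XOR 11 = 12.

12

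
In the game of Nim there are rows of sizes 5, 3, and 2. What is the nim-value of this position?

Compute the nim-sum pairwise:
5 ⊕ 3 = 6
6 ⊕ 2 = 4

4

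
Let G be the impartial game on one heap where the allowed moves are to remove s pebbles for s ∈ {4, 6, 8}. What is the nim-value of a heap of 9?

2

Build the Grundy sequence with g(k) = mex{g(k−s) : s ∈ {4, 6, 8}, s ≤ k}:
g(0) = mex{} = 0
g(1) = mex{} = 0
g(2) = mex{} = 0
g(3) = mex{} = 0
g(4) = mex{0} = 1
g(5) = mex{0} = 1
g(6) = mex{0} = 1
g(7) = mex{0} = 1
g(8) = mex{0,1} = 2
g(9) = mex{0,1} = 2
So g(9) = 2.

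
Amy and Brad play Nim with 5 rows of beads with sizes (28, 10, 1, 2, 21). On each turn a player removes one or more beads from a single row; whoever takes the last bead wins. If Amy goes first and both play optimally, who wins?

Bitwise XOR of the heap sizes:
  11100  (28)
  01010  (10)
  00001  (1)
  00010  (2)
  10101  (21)
  -----
  00000  (0)
The nim-sum is 0, so this is a P-position: the player to move is in a losing position under optimal play; Amy is about to move from it and so loses — Brad wins.

Brad wins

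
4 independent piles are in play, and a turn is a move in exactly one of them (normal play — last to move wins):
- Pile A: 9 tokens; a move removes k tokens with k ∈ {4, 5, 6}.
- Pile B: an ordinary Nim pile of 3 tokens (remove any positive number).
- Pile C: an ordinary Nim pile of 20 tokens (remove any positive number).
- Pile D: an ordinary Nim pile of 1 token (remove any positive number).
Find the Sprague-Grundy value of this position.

20

Grundy values for pile A (subtraction set {4, 5, 6}):
k:     0  1  2  3  4  5  6  7  8  9
g(k):  0  0  0  0  1  1  1  1  2  2
So g(9) = 2.
Pile B is a plain Nim pile of size 3, so its Grundy value is 3.
Pile C is a plain Nim pile of size 20, so its Grundy value is 20.
Pile D is a plain Nim pile of size 1, so its Grundy value is 1.
The value of a disjunctive sum is the nim-sum of the parts.
Combined value = 2 XOR 3 XOR 20 XOR 1 = 20.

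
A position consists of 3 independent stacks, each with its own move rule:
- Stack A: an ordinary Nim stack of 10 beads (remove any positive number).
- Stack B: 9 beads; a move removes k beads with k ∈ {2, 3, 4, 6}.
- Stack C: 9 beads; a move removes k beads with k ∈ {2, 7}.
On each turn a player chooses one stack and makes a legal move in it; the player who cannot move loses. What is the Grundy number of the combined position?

10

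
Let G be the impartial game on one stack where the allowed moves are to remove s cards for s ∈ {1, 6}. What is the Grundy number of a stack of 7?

0

Build the Grundy sequence with g(k) = mex{g(k−s) : s ∈ {1, 6}, s ≤ k}:
k:     0  1  2  3  4  5  6  7
g(k):  0  1  0  1  0  1  2  0
So g(7) = 0.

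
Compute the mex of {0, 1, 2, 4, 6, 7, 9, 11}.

3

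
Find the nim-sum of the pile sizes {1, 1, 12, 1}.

Nim-sum: 1 ⊕ 1 ⊕ 12 ⊕ 1 = 13.

13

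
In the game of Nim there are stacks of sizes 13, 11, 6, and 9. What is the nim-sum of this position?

9

Compute the nim-sum pairwise:
13 ⊕ 11 = 6
6 ⊕ 6 = 0
0 ⊕ 9 = 9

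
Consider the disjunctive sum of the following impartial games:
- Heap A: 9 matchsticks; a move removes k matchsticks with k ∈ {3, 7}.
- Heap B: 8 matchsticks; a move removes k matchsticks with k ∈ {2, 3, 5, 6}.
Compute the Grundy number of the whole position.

1

For heap A, compute g(0), g(1), … with moves {3, 7}:
k:     0  1  2  3  4  5  6  7  8  9
g(k):  0  0  0  1  1  1  0  2  2  1
So g(9) = 1.
Grundy values for heap B (subtraction set {2, 3, 5, 6}):
g(0) = mex{} = 0
g(1) = mex{} = 0
g(2) = mex{0} = 1
g(3) = mex{0} = 1
g(4) = mex{0,1} = 2
g(5) = mex{0,1} = 2
g(6) = mex{0,1,2} = 3
g(7) = mex{0,1,2} = 3
g(8) = mex{1,2,3} = 0
So g(8) = 0.
The value of a disjunctive sum is the nim-sum of the parts.
Combined value = 1 XOR 0 = 1.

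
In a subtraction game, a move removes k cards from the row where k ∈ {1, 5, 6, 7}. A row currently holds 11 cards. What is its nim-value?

Grundy values for subtraction set {1, 5, 6, 7}:
g(0) = mex{} = 0
g(1) = mex{0} = 1
g(2) = mex{1} = 0
g(3) = mex{0} = 1
g(4) = mex{1} = 0
g(5) = mex{0} = 1
g(6) = mex{0,1} = 2
g(7) = mex{0,1,2} = 3
g(8) = mex{0,1,3} = 2
g(9) = mex{0,1,2} = 3
g(10) = mex{0,1,3} = 2
g(11) = mex{0,1,2} = 3
So g(11) = 3.

3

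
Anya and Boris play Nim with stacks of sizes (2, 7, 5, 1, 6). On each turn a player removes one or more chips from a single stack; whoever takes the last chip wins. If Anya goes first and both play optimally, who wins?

Nim-sum: 2 ^ 7 ^ 5 ^ 1 ^ 6 = 7.
The nim-sum is 7 ≠ 0, so this is an N-position: the player to move can win; Anya has a winning move.

Anya wins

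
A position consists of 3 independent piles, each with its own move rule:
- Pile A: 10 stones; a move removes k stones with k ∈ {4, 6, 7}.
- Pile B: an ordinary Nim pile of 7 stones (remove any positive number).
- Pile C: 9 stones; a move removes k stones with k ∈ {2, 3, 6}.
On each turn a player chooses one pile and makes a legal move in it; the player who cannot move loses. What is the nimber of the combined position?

For pile A, compute g(0), g(1), … with moves {4, 6, 7}:
k:     0  1  2  3  4  5  6  7  8  9 10
g(k):  0  0  0  0  1  1  1  1  2  2  2
So g(10) = 2.
Pile B is a plain Nim pile of size 7, so its Grundy value is 7.
For pile C, compute g(0), g(1), … with moves {2, 3, 6}:
k:     0  1  2  3  4  5  6  7  8  9
g(k):  0  0  1  1  2  0  3  1  2  0
So g(9) = 0.
By the Sprague-Grundy theorem, the Grundy value of a sum of independent games is the XOR of the component values.
Combined value = 2 XOR 7 XOR 0 = 5.

5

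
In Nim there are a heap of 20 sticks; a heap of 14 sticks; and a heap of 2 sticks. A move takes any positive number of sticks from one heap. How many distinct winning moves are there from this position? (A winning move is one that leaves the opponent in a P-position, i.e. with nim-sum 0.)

1

Nim-sum: 20 ^ 14 ^ 2 = 24.
The overall nim-sum is X = 24. A heap of size p has a winning move iff p XOR X < p (reduce it to p XOR X).
  20: 20 XOR 24 = 12 < 20 — winning move (to 12).
  14: 14 XOR 24 = 22 ≥ 14 — no move.
  2: 2 XOR 24 = 26 ≥ 2 — no move.
That gives 1 winning move.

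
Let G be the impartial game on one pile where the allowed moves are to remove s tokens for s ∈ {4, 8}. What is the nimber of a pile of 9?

2

Compute g(0), g(1), … for moves {4, 8}:
k:     0  1  2  3  4  5  6  7  8  9
g(k):  0  0  0  0  1  1  1  1  2  2
So g(9) = 2.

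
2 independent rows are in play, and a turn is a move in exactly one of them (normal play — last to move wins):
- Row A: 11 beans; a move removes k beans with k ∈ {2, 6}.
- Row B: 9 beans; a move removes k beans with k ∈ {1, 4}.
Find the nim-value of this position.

3

Build the Grundy sequence for row A with g(k) = mex{g(k−s) : s ∈ {2, 6}, s ≤ k}:
g(0) = mex{} = 0
g(1) = mex{} = 0
g(2) = mex{0} = 1
g(3) = mex{0} = 1
g(4) = mex{1} = 0
g(5) = mex{1} = 0
g(6) = mex{0} = 1
g(7) = mex{0} = 1
g(8) = mex{1} = 0
g(9) = mex{1} = 0
g(10) = mex{0} = 1
g(11) = mex{0} = 1
So g(11) = 1.
For row B, compute g(0), g(1), … with moves {1, 4}:
g(0) = mex{} = 0
g(1) = mex{0} = 1
g(2) = mex{1} = 0
g(3) = mex{0} = 1
g(4) = mex{0,1} = 2
g(5) = mex{1,2} = 0
g(6) = mex{0} = 1
g(7) = mex{1} = 0
g(8) = mex{0,2} = 1
g(9) = mex{0,1} = 2
So g(9) = 2.
By the Sprague-Grundy theorem, the Grundy value of a sum of independent games is the XOR of the component values.
Combined value = 1 ⊕ 2 = 3.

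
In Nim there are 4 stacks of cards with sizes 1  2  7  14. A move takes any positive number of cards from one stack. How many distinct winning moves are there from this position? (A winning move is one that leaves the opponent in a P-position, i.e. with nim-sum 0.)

In binary:
  0001  (1)
  0010  (2)
  0111  (7)
  1110  (14)
  ----
  1010  (10)
The overall nim-sum is X = 10. A stack of size p has a winning move iff p XOR X < p (reduce it to p XOR X).
  1: 1 XOR 10 = 11 ≥ 1 — no move.
  2: 2 XOR 10 = 8 ≥ 2 — no move.
  7: 7 XOR 10 = 13 ≥ 7 — no move.
  14: 14 XOR 10 = 4 < 14 — winning move (to 4).
That gives 1 winning move.

1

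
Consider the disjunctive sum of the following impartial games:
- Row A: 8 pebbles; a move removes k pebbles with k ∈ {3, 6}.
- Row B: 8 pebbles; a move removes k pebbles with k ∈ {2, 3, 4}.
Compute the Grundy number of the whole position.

3

For row A, compute g(0), g(1), … with moves {3, 6}:
k:     0  1  2  3  4  5  6  7  8
g(k):  0  0  0  1  1  1  2  2  2
So g(8) = 2.
For row B, compute g(0), g(1), … with moves {2, 3, 4}:
g(0) = mex{} = 0
g(1) = mex{} = 0
g(2) = mex{0} = 1
g(3) = mex{0} = 1
g(4) = mex{0,1} = 2
g(5) = mex{0,1} = 2
g(6) = mex{1,2} = 0
g(7) = mex{1,2} = 0
g(8) = mex{0,2} = 1
So g(8) = 1.
By the Sprague-Grundy theorem, the Grundy value of a sum of independent games is the XOR of the component values.
Combined value = 2 XOR 1 = 3.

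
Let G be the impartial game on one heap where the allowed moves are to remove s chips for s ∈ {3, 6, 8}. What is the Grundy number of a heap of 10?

3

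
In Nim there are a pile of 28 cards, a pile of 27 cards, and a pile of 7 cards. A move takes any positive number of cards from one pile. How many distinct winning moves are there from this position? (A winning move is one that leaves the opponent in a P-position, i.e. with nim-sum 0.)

Compute the nim-sum pairwise:
28 XOR 27 = 7
7 XOR 7 = 0
The nim-sum is already 0, so every move leaves a nonzero nim-sum — there are no winning moves.

0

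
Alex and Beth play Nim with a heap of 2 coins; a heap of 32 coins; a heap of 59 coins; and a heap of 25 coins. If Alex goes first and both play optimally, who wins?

Compute the nim-sum pairwise:
2 ^ 32 = 34
34 ^ 59 = 25
25 ^ 25 = 0
The nim-sum is 0, so this is a P-position: the player to move is in a losing position under optimal play; Alex is about to move from it and so loses — Beth wins.

Beth wins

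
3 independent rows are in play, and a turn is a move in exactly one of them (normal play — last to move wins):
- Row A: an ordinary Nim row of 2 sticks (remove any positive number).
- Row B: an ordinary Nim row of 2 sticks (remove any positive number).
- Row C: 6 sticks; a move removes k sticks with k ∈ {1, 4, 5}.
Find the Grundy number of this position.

2

Row A is a plain Nim row of size 2, so its Grundy value is 2.
Row B is a plain Nim row of size 2, so its Grundy value is 2.
Grundy values for row C (subtraction set {1, 4, 5}):
k:     0  1  2  3  4  5  6
g(k):  0  1  0  1  2  3  2
So g(6) = 2.
The value of a disjunctive sum is the nim-sum of the parts.
Combined value = 2 ⊕ 2 ⊕ 2 = 2.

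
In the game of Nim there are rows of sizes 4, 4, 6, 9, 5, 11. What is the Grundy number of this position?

In binary:
  0100  (4)
  0100  (4)
  0110  (6)
  1001  (9)
  0101  (5)
  1011  (11)
  ----
  0001  (1)

1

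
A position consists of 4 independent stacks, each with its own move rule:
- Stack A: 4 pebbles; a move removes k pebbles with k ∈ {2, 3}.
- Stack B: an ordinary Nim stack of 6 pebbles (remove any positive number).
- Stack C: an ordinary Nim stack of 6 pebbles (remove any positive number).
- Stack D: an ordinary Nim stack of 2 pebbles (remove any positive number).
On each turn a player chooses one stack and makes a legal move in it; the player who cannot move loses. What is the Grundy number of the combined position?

0

Grundy values for stack A (subtraction set {2, 3}):
g(0) = mex{} = 0
g(1) = mex{} = 0
g(2) = mex{0} = 1
g(3) = mex{0} = 1
g(4) = mex{0,1} = 2
So g(4) = 2.
Stack B is a plain Nim stack of size 6, so its Grundy value is 6.
Stack C is a plain Nim stack of size 6, so its Grundy value is 6.
Stack D is a plain Nim stack of size 2, so its Grundy value is 2.
By the Sprague-Grundy theorem, the Grundy value of a sum of independent games is the XOR of the component values.
Combined value = 2 XOR 6 XOR 6 XOR 2 = 0.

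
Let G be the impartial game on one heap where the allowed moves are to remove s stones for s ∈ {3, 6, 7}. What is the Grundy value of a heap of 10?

Build the Grundy sequence with g(k) = mex{g(k−s) : s ∈ {3, 6, 7}, s ≤ k}:
k:     0  1  2  3  4  5  6  7  8  9 10
g(k):  0  0  0  1  1  1  2  2  2  3  0
So g(10) = 0.

0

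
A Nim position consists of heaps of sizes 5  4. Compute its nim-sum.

1

Compute the nim-sum pairwise:
5 ⊕ 4 = 1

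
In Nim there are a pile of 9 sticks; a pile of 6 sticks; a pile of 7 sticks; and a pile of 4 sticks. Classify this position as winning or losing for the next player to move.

Winning position

Compute the nim-sum pairwise:
9 ^ 6 = 15
15 ^ 7 = 8
8 ^ 4 = 12
The nim-sum is 12 ≠ 0, so this is an N-position: the player to move can win.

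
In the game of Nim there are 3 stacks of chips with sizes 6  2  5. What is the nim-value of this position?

1

Nim-sum: 6 XOR 2 XOR 5 = 1.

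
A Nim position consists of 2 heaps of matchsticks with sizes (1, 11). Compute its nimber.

10

Compute the nim-sum pairwise:
1 ⊕ 11 = 10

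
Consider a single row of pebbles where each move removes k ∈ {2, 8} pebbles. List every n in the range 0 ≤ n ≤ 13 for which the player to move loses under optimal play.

0, 1, 4, 5, 10, 11

Grundy values for subtraction set {2, 8}:
k:     0  1  2  3  4  5  6  7  8  9 10 11 12 13
g(k):  0  0  1  1  0  0  1  1  2  2  0  0  1  1
The P-positions (g = 0) in 0..13 are 0, 1, 4, 5, 10, 11.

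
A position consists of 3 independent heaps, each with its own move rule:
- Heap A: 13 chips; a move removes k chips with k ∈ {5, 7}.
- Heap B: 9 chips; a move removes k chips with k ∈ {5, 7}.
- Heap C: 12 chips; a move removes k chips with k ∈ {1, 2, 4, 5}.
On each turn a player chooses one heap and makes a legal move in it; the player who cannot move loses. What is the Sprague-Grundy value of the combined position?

1

For heap A, compute g(0), g(1), … with moves {5, 7}:
k:     0  1  2  3  4  5  6  7  8  9 10 11 12 13
g(k):  0  0  0  0  0  1  1  1  1  1  2  2  0  0
So g(13) = 0.
For heap B, compute g(0), g(1), … with moves {5, 7}:
k:     0  1  2  3  4  5  6  7  8  9
g(k):  0  0  0  0  0  1  1  1  1  1
So g(9) = 1.
Build the Grundy sequence for heap C with g(k) = mex{g(k−s) : s ∈ {1, 2, 4, 5}, s ≤ k}:
g(0) = mex{} = 0
g(1) = mex{0} = 1
g(2) = mex{0,1} = 2
g(3) = mex{1,2} = 0
g(4) = mex{0,2} = 1
g(5) = mex{0,1} = 2
g(6) = mex{1,2} = 0
g(7) = mex{0,2} = 1
g(8) = mex{0,1} = 2
g(9) = mex{1,2} = 0
g(10) = mex{0,2} = 1
g(11) = mex{0,1} = 2
g(12) = mex{1,2} = 0
So g(12) = 0.
The value of a disjunctive sum is the nim-sum of the parts.
Combined value = 0 XOR 1 XOR 0 = 1.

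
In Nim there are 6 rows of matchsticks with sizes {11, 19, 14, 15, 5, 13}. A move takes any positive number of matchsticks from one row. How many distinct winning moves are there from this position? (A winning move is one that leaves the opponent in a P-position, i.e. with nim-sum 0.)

1

In binary:
  01011  (11)
  10011  (19)
  01110  (14)
  01111  (15)
  00101  (5)
  01101  (13)
  -----
  10001  (17)
The overall nim-sum is X = 17. A row of size p has a winning move iff p XOR X < p (reduce it to p XOR X).
  11: 11 XOR 17 = 26 ≥ 11 — no move.
  19: 19 XOR 17 = 2 < 19 — winning move (to 2).
  14: 14 XOR 17 = 31 ≥ 14 — no move.
  15: 15 XOR 17 = 30 ≥ 15 — no move.
  5: 5 XOR 17 = 20 ≥ 5 — no move.
  13: 13 XOR 17 = 28 ≥ 13 — no move.
That gives 1 winning move.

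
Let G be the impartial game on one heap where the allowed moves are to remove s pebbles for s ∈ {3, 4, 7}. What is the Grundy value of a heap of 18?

2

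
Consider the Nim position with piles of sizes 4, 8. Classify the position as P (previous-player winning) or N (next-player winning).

N-position

Write each in binary and XOR column by column:
  0100  (4)
  1000  (8)
  ----
  1100  (12)
The nim-sum is 12 ≠ 0, so this is an N-position: the player to move can win.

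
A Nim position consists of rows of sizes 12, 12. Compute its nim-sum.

Nim-sum: 12 ⊕ 12 = 0.

0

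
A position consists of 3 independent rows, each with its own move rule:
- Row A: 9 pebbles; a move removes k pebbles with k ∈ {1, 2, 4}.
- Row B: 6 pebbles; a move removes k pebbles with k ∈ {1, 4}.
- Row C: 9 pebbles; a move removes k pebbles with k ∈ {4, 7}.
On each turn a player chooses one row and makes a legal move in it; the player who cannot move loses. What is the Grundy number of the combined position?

Grundy values for row A (subtraction set {1, 2, 4}):
k:     0  1  2  3  4  5  6  7  8  9
g(k):  0  1  2  0  1  2  0  1  2  0
So g(9) = 0.
For row B, compute g(0), g(1), … with moves {1, 4}:
g(0) = mex{} = 0
g(1) = mex{0} = 1
g(2) = mex{1} = 0
g(3) = mex{0} = 1
g(4) = mex{0,1} = 2
g(5) = mex{1,2} = 0
g(6) = mex{0} = 1
So g(6) = 1.
Grundy values for row C (subtraction set {4, 7}):
k:     0  1  2  3  4  5  6  7  8  9
g(k):  0  0  0  0  1  1  1  1  2  2
So g(9) = 2.
The value of a disjunctive sum is the nim-sum of the parts.
Combined value = 0 XOR 1 XOR 2 = 3.

3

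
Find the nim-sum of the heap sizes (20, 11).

Write each in binary and XOR column by column:
  10100  (20)
  01011  (11)
  -----
  11111  (31)

31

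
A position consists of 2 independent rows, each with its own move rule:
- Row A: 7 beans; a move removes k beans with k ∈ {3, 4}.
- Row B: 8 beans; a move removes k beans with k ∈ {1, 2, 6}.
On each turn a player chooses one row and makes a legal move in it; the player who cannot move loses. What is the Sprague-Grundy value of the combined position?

1

Build the Grundy sequence for row A with g(k) = mex{g(k−s) : s ∈ {3, 4}, s ≤ k}:
k:     0  1  2  3  4  5  6  7
g(k):  0  0  0  1  1  1  2  0
So g(7) = 0.
Grundy values for row B (subtraction set {1, 2, 6}):
k:     0  1  2  3  4  5  6  7  8
g(k):  0  1  2  0  1  2  3  0  1
So g(8) = 1.
By the Sprague-Grundy theorem, the Grundy value of a sum of independent games is the XOR of the component values.
Combined value = 0 XOR 1 = 1.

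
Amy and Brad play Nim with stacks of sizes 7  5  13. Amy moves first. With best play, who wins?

Amy wins

Nim-sum: 7 ⊕ 5 ⊕ 13 = 15.
The nim-sum is 15 ≠ 0, so this is an N-position: the player to move can win; Amy has a winning move.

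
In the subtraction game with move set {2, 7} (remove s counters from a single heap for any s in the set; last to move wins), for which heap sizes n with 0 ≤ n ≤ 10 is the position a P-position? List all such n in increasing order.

0, 1, 4, 5, 9, 10

Grundy values for subtraction set {2, 7}:
k:     0  1  2  3  4  5  6  7  8  9 10
g(k):  0  0  1  1  0  0  1  1  2  0  0
The P-positions (g = 0) in 0..10 are 0, 1, 4, 5, 9, 10.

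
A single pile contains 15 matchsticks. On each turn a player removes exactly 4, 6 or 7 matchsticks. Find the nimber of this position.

Build the Grundy sequence with g(k) = mex{g(k−s) : s ∈ {4, 6, 7}, s ≤ k}:
k:     0  1  2  3  4  5  6  7  8  9 10 11 12 13 14 15
g(k):  0  0  0  0  1  1  1  1  2  2  2  0  0  0  0  1
So g(15) = 1.

1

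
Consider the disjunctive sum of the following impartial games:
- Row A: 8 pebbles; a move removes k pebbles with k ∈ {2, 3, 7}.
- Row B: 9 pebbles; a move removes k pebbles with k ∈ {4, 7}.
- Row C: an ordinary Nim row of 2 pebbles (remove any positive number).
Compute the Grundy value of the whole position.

1

For row A, compute g(0), g(1), … with moves {2, 3, 7}:
g(0) = mex{} = 0
g(1) = mex{} = 0
g(2) = mex{0} = 1
g(3) = mex{0} = 1
g(4) = mex{0,1} = 2
g(5) = mex{1} = 0
g(6) = mex{1,2} = 0
g(7) = mex{0,2} = 1
g(8) = mex{0} = 1
So g(8) = 1.
For row B, compute g(0), g(1), … with moves {4, 7}:
g(0) = mex{} = 0
g(1) = mex{} = 0
g(2) = mex{} = 0
g(3) = mex{} = 0
g(4) = mex{0} = 1
g(5) = mex{0} = 1
g(6) = mex{0} = 1
g(7) = mex{0} = 1
g(8) = mex{0,1} = 2
g(9) = mex{0,1} = 2
So g(9) = 2.
Row C is a plain Nim row of size 2, so its Grundy value is 2.
By the Sprague-Grundy theorem, the Grundy value of a sum of independent games is the XOR of the component values.
Combined value = 1 ⊕ 2 ⊕ 2 = 1.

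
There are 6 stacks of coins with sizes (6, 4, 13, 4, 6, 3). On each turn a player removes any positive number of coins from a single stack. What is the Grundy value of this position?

Write each in binary and XOR column by column:
  0110  (6)
  0100  (4)
  1101  (13)
  0100  (4)
  0110  (6)
  0011  (3)
  ----
  1110  (14)

14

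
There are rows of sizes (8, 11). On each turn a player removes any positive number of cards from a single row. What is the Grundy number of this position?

Write each in binary and XOR column by column:
  1000  (8)
  1011  (11)
  ----
  0011  (3)

3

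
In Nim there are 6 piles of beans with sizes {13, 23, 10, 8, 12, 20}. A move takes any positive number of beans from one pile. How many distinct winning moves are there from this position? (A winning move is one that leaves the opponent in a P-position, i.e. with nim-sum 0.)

Nim-sum: 13 ⊕ 23 ⊕ 10 ⊕ 8 ⊕ 12 ⊕ 20 = 0.
The nim-sum is already 0, so every move leaves a nonzero nim-sum — there are no winning moves.

0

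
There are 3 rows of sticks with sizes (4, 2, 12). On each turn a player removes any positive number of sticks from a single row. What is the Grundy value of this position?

10

Compute the nim-sum pairwise:
4 ⊕ 2 = 6
6 ⊕ 12 = 10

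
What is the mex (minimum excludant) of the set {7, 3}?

0 is not in the set, so the mex is 0.

0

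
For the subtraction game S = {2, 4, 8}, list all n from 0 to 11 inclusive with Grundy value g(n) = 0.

0, 1, 6, 7

Compute g(0), g(1), … for moves {2, 4, 8}:
g(0) = mex{} = 0
g(1) = mex{} = 0
g(2) = mex{0} = 1
g(3) = mex{0} = 1
g(4) = mex{0,1} = 2
g(5) = mex{0,1} = 2
g(6) = mex{1,2} = 0
g(7) = mex{1,2} = 0
g(8) = mex{0,2} = 1
g(9) = mex{0,2} = 1
g(10) = mex{0,1} = 2
g(11) = mex{0,1} = 2
The P-positions (g = 0) in 0..11 are 0, 1, 6, 7.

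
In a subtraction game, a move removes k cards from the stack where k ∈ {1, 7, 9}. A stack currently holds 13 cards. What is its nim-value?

1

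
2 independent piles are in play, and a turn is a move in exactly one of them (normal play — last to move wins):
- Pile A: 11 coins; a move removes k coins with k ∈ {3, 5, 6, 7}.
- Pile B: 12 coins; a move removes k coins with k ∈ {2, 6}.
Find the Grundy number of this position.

0

Build the Grundy sequence for pile A with g(k) = mex{g(k−s) : s ∈ {3, 5, 6, 7}, s ≤ k}:
k:     0  1  2  3  4  5  6  7  8  9 10 11
g(k):  0  0  0  1  1  1  2  2  2  3  0  0
So g(11) = 0.
Grundy values for pile B (subtraction set {2, 6}):
g(0) = mex{} = 0
g(1) = mex{} = 0
g(2) = mex{0} = 1
g(3) = mex{0} = 1
g(4) = mex{1} = 0
g(5) = mex{1} = 0
g(6) = mex{0} = 1
g(7) = mex{0} = 1
g(8) = mex{1} = 0
g(9) = mex{1} = 0
g(10) = mex{0} = 1
g(11) = mex{0} = 1
g(12) = mex{1} = 0
So g(12) = 0.
By the Sprague-Grundy theorem, the Grundy value of a sum of independent games is the XOR of the component values.
Combined value = 0 XOR 0 = 0.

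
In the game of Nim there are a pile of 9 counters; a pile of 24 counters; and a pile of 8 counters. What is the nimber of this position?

Compute the nim-sum pairwise:
9 ^ 24 = 17
17 ^ 8 = 25

25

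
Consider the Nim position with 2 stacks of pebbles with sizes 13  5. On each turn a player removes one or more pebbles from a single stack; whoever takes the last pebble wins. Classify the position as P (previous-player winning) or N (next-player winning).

Nim-sum: 13 XOR 5 = 8.
The nim-sum is 8 ≠ 0, so this is an N-position: the player to move can win.

N-position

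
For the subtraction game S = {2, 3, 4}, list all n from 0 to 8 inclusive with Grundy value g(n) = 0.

Grundy values for subtraction set {2, 3, 4}:
g(0) = mex{} = 0
g(1) = mex{} = 0
g(2) = mex{0} = 1
g(3) = mex{0} = 1
g(4) = mex{0,1} = 2
g(5) = mex{0,1} = 2
g(6) = mex{1,2} = 0
g(7) = mex{1,2} = 0
g(8) = mex{0,2} = 1
The P-positions (g = 0) in 0..8 are 0, 1, 6, 7.

0, 1, 6, 7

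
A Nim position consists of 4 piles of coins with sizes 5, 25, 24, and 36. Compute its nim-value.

32

Write each in binary and XOR column by column:
  000101  (5)
  011001  (25)
  011000  (24)
  100100  (36)
  ------
  100000  (32)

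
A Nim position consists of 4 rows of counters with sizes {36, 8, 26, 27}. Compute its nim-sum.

Compute the nim-sum pairwise:
36 ^ 8 = 44
44 ^ 26 = 54
54 ^ 27 = 45

45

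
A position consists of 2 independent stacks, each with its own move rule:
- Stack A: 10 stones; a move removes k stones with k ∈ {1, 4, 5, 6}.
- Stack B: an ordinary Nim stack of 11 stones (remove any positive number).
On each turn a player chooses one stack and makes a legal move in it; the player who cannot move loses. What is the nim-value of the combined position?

10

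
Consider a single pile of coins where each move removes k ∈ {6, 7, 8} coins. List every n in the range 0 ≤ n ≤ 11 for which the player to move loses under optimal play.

0, 1, 2, 3, 4, 5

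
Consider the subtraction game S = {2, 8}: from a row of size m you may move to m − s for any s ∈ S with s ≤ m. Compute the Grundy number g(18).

2

Build the Grundy sequence with g(k) = mex{g(k−s) : s ∈ {2, 8}, s ≤ k}:
k:     0  1  2  3  4  5  6  7  8  9 10 11 12 13 14 15 16 17 18
g(k):  0  0  1  1  0  0  1  1  2  2  0  0  1  1  0  0  1  1  2
So g(18) = 2.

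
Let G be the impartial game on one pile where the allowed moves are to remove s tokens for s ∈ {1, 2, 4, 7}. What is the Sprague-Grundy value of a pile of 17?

Compute g(0), g(1), … for moves {1, 2, 4, 7}:
k:     0  1  2  3  4  5  6  7  8  9 10 11 12 13 14 15 16 17
g(k):  0  1  2  0  1  2  0  1  2  0  1  2  0  1  2  0  1  2
So g(17) = 2.

2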